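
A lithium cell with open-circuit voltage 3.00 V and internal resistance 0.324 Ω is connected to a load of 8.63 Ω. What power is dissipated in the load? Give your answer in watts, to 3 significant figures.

0.969 W

With r and R in series, I = ε/(r+R); the load dissipates I²R.
I = ε / (r + R) = 3.00 / (0.324 + 8.63) = 0.3350 A
P_load = I² R = (0.3350)² × 8.63 = 0.9688 W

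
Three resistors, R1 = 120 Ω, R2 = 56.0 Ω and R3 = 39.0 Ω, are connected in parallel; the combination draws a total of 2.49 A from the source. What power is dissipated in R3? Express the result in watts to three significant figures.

We need the common branch voltage; get it from I_total × R_eq, then P = V²/R for the branch.
1/R_eq = 1/120 + 1/56.0 + 1/39.0 ⇒ R_eq = 19.29 Ω
V = I_total × R_eq = 2.490 × 19.29 = 48.04 V
P_R3 = V² / R3 = (48.04)² / 39.0 = 59.18 W

59.2 W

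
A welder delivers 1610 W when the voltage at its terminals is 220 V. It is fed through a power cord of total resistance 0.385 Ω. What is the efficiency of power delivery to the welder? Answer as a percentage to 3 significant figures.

98.7 %

I = P / V = 1610 / 220 = 7.318 A through the power cord.
P_line = I² R_line = (7.318)² × 0.385 = 20.62 W
P_source = P_load + P_line = 1610 + 20.62 = 1631 W
η = P_load / P_source = 1610 / 1631 = 0.9874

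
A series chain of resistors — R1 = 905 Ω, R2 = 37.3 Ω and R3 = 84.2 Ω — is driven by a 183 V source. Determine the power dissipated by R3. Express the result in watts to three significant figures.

The current is common to all series resistors; compute it, then apply P = I²R for the target.
R_total = 905 + 37.3 + 84.2 = 1026 Ω
I = V / R_total = 183 / 1026 = 0.1783 A
P_R3 = I² × R3 = (0.1783)² × 84.2 = 2.676 W

2.68 W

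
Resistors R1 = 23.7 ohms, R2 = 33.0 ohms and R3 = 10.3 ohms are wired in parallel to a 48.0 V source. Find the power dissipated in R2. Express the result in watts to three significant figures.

69.8 W

Every branch has 48.0 V across it, so for R2 the power is simply V²/R.
P_R2 = V² / R2 = (48.0)² / 33.0 Ω = 69.82 W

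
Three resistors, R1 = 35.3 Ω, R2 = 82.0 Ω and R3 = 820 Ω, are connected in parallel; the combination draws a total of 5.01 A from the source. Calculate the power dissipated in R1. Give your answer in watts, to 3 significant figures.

408 W

The branches share the same voltage, but only the total current is given — find V from the equivalent resistance first.
1/R_eq = 1/35.3 + 1/82.0 + 1/820 ⇒ R_eq = 23.96 Ω
V = I_total × R_eq = 5.010 × 23.96 = 120.0 V
P_R1 = V² / R1 = (120.0)² / 35.3 = 408.1 W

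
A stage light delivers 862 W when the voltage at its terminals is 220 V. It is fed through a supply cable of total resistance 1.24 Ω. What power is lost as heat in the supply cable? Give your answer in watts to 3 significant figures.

Line loss is just I²R for the cable — we know both I and R_line directly.
I = P / V = 862 / 220 = 3.918 A through the supply cable.
P_line = I² R_line = (3.918)² × 1.24 = 19.04 W

19.0 W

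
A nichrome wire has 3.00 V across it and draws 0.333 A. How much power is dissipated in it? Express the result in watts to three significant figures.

Since both terminal voltage and current are stated, P = V I gives the power in one step.
P = 3.00 V × 0.3330 A = 0.9990 W

0.999 W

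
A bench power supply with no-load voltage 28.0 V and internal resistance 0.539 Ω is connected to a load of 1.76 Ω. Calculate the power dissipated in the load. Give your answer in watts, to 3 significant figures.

The internal resistance and the load are in series, so the same I flows through both; get I from ε/(r+R), then I²R for the load.
I = ε / (r + R) = 28.0 / (0.539 + 1.76) = 12.18 A
P_load = I² R = (12.18)² × 1.76 = 261.1 W

261 W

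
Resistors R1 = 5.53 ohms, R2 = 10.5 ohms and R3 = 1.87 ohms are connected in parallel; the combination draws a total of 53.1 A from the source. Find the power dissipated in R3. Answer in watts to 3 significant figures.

2290 W

Only the total current is stated, so first find the parallel equivalent to get the voltage across the combination.
1/R_eq = 1/5.53 + 1/10.5 + 1/1.87 ⇒ R_eq = 1.233 Ω
V = I_total × R_eq = 53.10 × 1.233 = 65.49 V
P_R3 = V² / R3 = (65.49)² / 1.87 = 2293 W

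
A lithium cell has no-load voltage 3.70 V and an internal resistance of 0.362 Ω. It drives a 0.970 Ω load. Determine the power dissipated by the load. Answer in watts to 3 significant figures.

7.48 W

The internal resistance and the load are in series, so the same I flows through both; get I from ε/(r+R), then I²R for the load.
I = ε / (r + R) = 3.70 / (0.362 + 0.970) = 2.778 A
P_load = I² R = (2.778)² × 0.970 = 7.485 W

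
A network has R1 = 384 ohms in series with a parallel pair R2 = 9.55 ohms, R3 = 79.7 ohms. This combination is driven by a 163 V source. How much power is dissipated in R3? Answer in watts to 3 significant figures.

0.157 W

First combine the parallel branches into one equivalent R_p, then R1 + R_p is a series pair.
R_p = (9.55×79.7)/(9.55+79.7) = 8.528 Ω
R_total = 384 + 8.528 = 392.5 Ω
I = V / R_total = 163 / 392.5 = 0.4153 A
Voltage across the parallel pair: V_p = I × R_p = 0.4153 × 8.528 = 3.541 V
R3 sees V_p directly, so P = V_p² / R3.
P_R3 = (3.541)² / 79.7 = 0.1574 W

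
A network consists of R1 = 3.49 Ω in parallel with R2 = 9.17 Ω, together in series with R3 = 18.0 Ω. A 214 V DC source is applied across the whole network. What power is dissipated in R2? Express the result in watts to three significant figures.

75.7 W

Reduce the parallel combination to a single R_p; the circuit then becomes R_p in series with the remaining resistor.
R_p = (3.49×9.17)/(3.49+9.17) = 2.528 Ω
R_total = R_p + 18.0 = 2.528 + 18.0 = 20.53 Ω
I = V / R_total = 214 / 20.53 = 10.42 A
Voltage across the parallel pair: V_p = I × R_p = 10.42 × 2.528 = 26.35 V
R2 sits across V_p; its power is V_p²/R.
P_R2 = (26.35)² / 9.17 = 75.73 W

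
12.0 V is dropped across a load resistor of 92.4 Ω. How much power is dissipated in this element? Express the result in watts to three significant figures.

V and R are stated; P = V²/R avoids computing the current.
P = (12.0 V)² / 92.4 Ω = 1.558 W

1.56 W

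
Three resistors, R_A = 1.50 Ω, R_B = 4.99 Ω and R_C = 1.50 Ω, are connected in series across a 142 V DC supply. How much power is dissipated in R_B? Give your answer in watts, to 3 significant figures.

1580 W

Since the resistors are in series they all carry the loop current I = V/R_total; the power in any one is I²R.
R_total = 1.50 + 4.99 + 1.50 = 7.990 Ω
I = V / R_total = 142 / 7.990 = 17.77 A
P_R_B = I² × R_B = (17.77)² × 4.99 = 1576 W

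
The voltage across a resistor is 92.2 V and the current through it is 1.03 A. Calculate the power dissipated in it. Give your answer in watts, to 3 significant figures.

95.0 W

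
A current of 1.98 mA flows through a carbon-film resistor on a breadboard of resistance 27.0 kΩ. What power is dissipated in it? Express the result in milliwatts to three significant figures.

Current and resistance are given, so P = I²R is the direct form.
P = (0.001980 A)² × 27000 Ω = 0.1059 W

106 mW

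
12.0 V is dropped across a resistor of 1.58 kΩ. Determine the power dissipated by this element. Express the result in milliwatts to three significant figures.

With V across and R both known, P = V²/R gives the dissipation directly.
P = (12.0 V)² / 1580 Ω = 0.09114 W

91.1 mW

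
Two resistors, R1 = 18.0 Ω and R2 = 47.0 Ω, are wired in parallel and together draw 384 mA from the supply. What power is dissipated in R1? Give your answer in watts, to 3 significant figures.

1.39 W

The branches share the same voltage, but only the total current is given — find V from the equivalent resistance first.
1/R_eq = 1/18.0 + 1/47.0 ⇒ R_eq = 13.02 Ω
V = I_total × R_eq = 0.3840 × 13.02 = 4.998 V
P_R1 = V² / R1 = (4.998)² / 18.0 = 1.388 W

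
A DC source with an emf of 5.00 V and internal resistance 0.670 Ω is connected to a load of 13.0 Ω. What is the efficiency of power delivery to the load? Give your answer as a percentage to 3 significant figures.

Efficiency is P_load / P_total. With a series r and R sharing the same I, P = I²R for each, so η = R/(R+r).
η = R / (R + r) = 13.0 / (13.0 + 0.670) = 0.9510

95.1 %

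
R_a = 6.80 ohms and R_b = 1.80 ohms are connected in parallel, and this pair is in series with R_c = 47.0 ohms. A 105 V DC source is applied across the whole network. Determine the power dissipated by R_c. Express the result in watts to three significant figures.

Reduce the parallel combination to a single R_p; the circuit then becomes R_p in series with the remaining resistor.
R_p = (6.80×1.80)/(6.80+1.80) = 1.423 Ω
R_total = R_p + 47.0 = 1.423 + 47.0 = 48.42 Ω
I = V / R_total = 105 / 48.42 = 2.168 A
R_c is the series element, so its power is I²R.
P_R_c = (2.168)² × 47.0 = 221.0 W

221 W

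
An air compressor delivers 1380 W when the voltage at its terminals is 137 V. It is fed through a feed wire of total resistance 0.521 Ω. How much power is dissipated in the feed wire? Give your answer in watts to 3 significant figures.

The feed wire is a series resistance carrying the load current; its dissipation is I²R_line.
I = P / V = 1380 / 137 = 10.07 A through the feed wire.
P_line = I² R_line = (10.07)² × 0.521 = 52.86 W

52.9 W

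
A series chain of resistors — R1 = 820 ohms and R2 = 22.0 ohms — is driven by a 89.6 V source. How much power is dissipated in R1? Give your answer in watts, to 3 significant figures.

In a series string the same current flows through every resistor — find that current, then P = I²R for the one we want.
R_total = 820 + 22.0 = 842.0 Ω
I = V / R_total = 89.6 / 842.0 = 0.1064 A
P_R1 = I² × R1 = (0.1064)² × 820 = 9.286 W

9.29 W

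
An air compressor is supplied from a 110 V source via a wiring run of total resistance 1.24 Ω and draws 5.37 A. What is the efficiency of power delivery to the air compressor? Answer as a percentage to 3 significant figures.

93.9 %

The wiring run carries the full 5.37 A.
P_line = I² R_line = (5.370)² × 1.24 = 35.76 W
P_source = V I = 110 × 5.370 = 590.7 W; P_load = 554.9 W
η = P_load / P_source = 554.9 / 590.7 = 0.9395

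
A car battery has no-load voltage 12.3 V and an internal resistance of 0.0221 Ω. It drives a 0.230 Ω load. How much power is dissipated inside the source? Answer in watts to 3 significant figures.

52.6 W

Internal loss is I²r, with I set by the total series resistance r+R.
I = ε / (r + R) = 12.3 / (0.0221 + 0.230) = 48.79 A
P_int = I² r = (48.79)² × 0.0221 = 52.61 W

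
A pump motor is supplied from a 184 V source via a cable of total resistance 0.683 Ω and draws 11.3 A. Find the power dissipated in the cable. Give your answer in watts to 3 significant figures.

87.2 W

The cable is a series resistance carrying the load current; its dissipation is I²R_line.
The cable carries the full 11.3 A.
P_line = I² R_line = (11.30)² × 0.683 = 87.21 W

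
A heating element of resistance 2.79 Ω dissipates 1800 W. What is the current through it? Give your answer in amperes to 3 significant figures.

The two known quantities fix the third via I = √(P / R).
I = √(1800 / 2.79) = 25.40 A

25.4 A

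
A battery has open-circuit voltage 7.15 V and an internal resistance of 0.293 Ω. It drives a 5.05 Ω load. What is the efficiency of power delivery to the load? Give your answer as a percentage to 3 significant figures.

94.5 %

η = P_load/(P_load+P_int) = I²R/(I²R+I²r) = R/(R+r) — the I² cancels for series elements.
η = R / (R + r) = 5.05 / (5.05 + 0.293) = 0.9452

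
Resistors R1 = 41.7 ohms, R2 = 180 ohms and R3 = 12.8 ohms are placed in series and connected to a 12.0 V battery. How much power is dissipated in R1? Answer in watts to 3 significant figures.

Every series element carries the same I. Get I from the total resistance, then P = I² × R1.
R_total = 41.7 + 180 + 12.8 = 234.5 Ω
I = V / R_total = 12.0 / 234.5 = 0.05117 A
P_R1 = I² × R1 = (0.05117)² × 41.7 = 0.1092 W

0.109 W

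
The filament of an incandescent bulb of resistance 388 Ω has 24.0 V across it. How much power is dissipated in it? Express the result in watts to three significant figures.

With V across and R both known, P = V²/R gives the dissipation directly.
P = (24.0 V)² / 388 Ω = 1.485 W

1.48 W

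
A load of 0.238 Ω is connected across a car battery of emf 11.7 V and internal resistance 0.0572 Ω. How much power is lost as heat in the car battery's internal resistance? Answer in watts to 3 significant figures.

The internal resistance carries the same current as the load; P_int = I²r.
I = ε / (r + R) = 11.7 / (0.0572 + 0.238) = 39.63 A
P_int = I² r = (39.63)² × 0.0572 = 89.85 W

89.9 W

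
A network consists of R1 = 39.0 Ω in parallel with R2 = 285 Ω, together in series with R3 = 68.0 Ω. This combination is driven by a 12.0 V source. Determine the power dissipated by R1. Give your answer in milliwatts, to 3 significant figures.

415 mW

First find R_p for the parallel pair, then treat R_p + R3 as a series loop.
R_p = (39.0×285)/(39.0+285) = 34.31 Ω
R_total = R_p + 68.0 = 34.31 + 68.0 = 102.3 Ω
I = V / R_total = 12.0 / 102.3 = 0.1173 A
Voltage across the parallel pair: V_p = I × R_p = 0.1173 × 34.31 = 4.024 V
Use P = V²/R for R1 with V = V_p.
P_R1 = (4.024)² / 39.0 = 0.4152 W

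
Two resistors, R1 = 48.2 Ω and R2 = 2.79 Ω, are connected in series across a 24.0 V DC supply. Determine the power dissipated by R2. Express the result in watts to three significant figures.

Every series element carries the same I. Get I from the total resistance, then P = I² × R2.
R_total = 48.2 + 2.79 = 50.99 Ω
I = V / R_total = 24.0 / 50.99 = 0.4707 A
P_R2 = I² × R2 = (0.4707)² × 2.79 = 0.6181 W

0.618 W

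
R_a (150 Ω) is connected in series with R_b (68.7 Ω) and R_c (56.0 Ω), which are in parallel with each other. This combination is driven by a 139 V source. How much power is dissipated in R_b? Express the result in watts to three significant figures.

8.18 W

Reduce the parallel pair to R_p first; the network is then a simple series string.
R_p = (68.7×56.0)/(68.7+56.0) = 30.85 Ω
R_total = 150 + 30.85 = 180.9 Ω
I = V / R_total = 139 / 180.9 = 0.7686 A
Voltage across the parallel pair: V_p = I × R_p = 0.7686 × 30.85 = 23.71 V
R_b sees V_p directly, so P = V_p² / R_b.
P_R_b = (23.71)² / 68.7 = 8.184 W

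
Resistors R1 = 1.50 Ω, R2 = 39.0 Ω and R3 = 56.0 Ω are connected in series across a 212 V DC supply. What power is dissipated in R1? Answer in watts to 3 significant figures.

7.24 W

The current is common to all series resistors; compute it, then apply P = I²R for the target.
R_total = 1.50 + 39.0 + 56.0 = 96.50 Ω
I = V / R_total = 212 / 96.50 = 2.197 A
P_R1 = I² × R1 = (2.197)² × 1.50 = 7.239 W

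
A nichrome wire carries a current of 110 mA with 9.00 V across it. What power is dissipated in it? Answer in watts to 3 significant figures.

Both the voltage across and the current through the element are known, so P = V I applies directly.
P = 9.00 V × 0.1100 A = 0.9900 W

0.990 W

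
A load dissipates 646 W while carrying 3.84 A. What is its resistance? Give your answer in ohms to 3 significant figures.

Inverting the appropriate power form: R = P / I².
R = 646 / (3.840)² = 43.81 Ω

43.8 Ω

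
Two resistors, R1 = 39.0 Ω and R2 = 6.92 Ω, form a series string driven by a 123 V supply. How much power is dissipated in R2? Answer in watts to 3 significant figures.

49.6 W

Series elements share the same current, so find I first, then use P = I²R.
R_total = 39.0 + 6.92 = 45.92 Ω
I = V / R_total = 123 / 45.92 = 2.679 A
P_R2 = I² × R2 = (2.679)² × 6.92 = 49.65 W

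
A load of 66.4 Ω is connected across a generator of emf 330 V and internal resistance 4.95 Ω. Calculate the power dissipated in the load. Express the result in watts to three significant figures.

Find the circuit current first, then P = I²R for the load (series elements share I).
I = ε / (r + R) = 330 / (4.95 + 66.4) = 4.625 A
P_load = I² R = (4.625)² × 66.4 = 1420 W

1420 W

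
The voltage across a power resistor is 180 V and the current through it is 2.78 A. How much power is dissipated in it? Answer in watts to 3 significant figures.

V and I are known directly — P = V I, no intermediate step needed.
P = 180 V × 2.780 A = 500.4 W

500 W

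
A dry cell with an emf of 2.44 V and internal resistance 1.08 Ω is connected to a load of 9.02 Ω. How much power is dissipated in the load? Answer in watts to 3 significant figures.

With r and R in series, I = ε/(r+R); the load dissipates I²R.
I = ε / (r + R) = 2.44 / (1.08 + 9.02) = 0.2416 A
P_load = I² R = (0.2416)² × 9.02 = 0.5264 W

0.526 W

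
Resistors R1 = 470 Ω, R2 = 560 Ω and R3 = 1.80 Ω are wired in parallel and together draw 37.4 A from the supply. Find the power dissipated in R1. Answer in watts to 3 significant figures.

The branches share the same voltage, but only the total current is given — find V from the equivalent resistance first.
1/R_eq = 1/470 + 1/560 + 1/1.80 ⇒ R_eq = 1.787 Ω
V = I_total × R_eq = 37.40 × 1.787 = 66.85 V
P_R1 = V² / R1 = (66.85)² / 470 = 9.508 W

9.51 W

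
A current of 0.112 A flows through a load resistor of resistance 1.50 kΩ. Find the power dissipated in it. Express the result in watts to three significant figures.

18.8 W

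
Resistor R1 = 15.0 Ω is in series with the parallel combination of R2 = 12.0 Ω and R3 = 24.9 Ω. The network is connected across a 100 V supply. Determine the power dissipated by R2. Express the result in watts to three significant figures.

102 W

Replace R2 and R3 with their parallel equivalent so the circuit becomes R1 in series with R_p.
R_p = (12.0×24.9)/(12.0+24.9) = 8.098 Ω
R_total = 15.0 + 8.098 = 23.10 Ω
I = V / R_total = 100 / 23.10 = 4.329 A
Voltage across the parallel pair: V_p = I × R_p = 4.329 × 8.098 = 35.06 V
With V_p across R2, its power is V_p²/R2.
P_R2 = (35.06)² / 12.0 = 102.4 W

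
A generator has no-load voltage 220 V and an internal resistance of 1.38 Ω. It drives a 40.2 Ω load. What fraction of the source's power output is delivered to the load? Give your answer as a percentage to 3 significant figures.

96.7 %

Efficiency is P_load / P_total. With a series r and R sharing the same I, P = I²R for each, so η = R/(R+r).
η = R / (R + r) = 40.2 / (40.2 + 1.38) = 0.9668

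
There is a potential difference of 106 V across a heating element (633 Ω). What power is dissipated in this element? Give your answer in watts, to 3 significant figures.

17.8 W

V and R are stated; P = V²/R avoids computing the current.
P = (106 V)² / 633 Ω = 17.75 W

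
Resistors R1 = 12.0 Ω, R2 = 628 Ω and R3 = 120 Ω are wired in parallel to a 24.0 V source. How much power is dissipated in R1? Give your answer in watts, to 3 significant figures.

The supply voltage appears across each parallel branch — just use P = V²/R1.
P_R1 = V² / R1 = (24.0)² / 12.0 Ω = 48.00 W

48.0 W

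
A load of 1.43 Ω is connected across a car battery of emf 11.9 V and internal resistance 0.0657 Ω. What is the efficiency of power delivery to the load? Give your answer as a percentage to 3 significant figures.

Both r and R carry the same current, so the power split is just the resistance split: η = R/(R+r).
η = R / (R + r) = 1.43 / (1.43 + 0.0657) = 0.9561

95.6 %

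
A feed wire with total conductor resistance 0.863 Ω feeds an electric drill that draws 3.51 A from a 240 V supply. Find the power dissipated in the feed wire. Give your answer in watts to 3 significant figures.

Line loss is just I²R for the cable — we know both I and R_line directly.
The feed wire carries the full 3.51 A.
P_line = I² R_line = (3.510)² × 0.863 = 10.63 W

10.6 W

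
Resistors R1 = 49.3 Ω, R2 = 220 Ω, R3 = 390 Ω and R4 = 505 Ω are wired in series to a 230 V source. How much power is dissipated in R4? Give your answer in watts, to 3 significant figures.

19.7 W

In a series string the same current flows through every resistor — find that current, then P = I²R for the one we want.
R_total = 49.3 + 220 + 390 + 505 = 1164 Ω
I = V / R_total = 230 / 1164 = 0.1975 A
P_R4 = I² × R4 = (0.1975)² × 505 = 19.71 W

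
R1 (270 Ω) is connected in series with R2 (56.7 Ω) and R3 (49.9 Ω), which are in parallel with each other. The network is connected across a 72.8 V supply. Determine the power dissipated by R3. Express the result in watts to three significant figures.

Collapse R2‖R3 to a single equivalent, reducing the network to two series elements.
R_p = (56.7×49.9)/(56.7+49.9) = 26.54 Ω
R_total = 270 + 26.54 = 296.5 Ω
I = V / R_total = 72.8 / 296.5 = 0.2455 A
Voltage across the parallel pair: V_p = I × R_p = 0.2455 × 26.54 = 6.516 V
With V_p across R3, its power is V_p²/R3.
P_R3 = (6.516)² / 49.9 = 0.8508 W

0.851 W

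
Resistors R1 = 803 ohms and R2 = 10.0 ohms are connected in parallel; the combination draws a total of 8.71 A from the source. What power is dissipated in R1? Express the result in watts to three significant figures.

9.22 W

Only the total current is stated, so first find the parallel equivalent to get the voltage across the combination.
1/R_eq = 1/803 + 1/10.0 ⇒ R_eq = 9.877 Ω
V = I_total × R_eq = 8.710 × 9.877 = 86.03 V
P_R1 = V² / R1 = (86.03)² / 803 = 9.217 W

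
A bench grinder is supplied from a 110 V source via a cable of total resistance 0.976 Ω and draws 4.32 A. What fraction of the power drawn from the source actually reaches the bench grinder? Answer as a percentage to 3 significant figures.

96.2 %

The cable carries the full 4.32 A.
P_line = I² R_line = (4.320)² × 0.976 = 18.21 W
P_source = V I = 110 × 4.320 = 475.2 W; P_load = 457.0 W
η = P_load / P_source = 457.0 / 475.2 = 0.9617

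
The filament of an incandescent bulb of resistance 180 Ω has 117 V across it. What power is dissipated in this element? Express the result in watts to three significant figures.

76.0 W

Voltage and resistance are given, so P = V²/R is the one-step route.
P = (117 V)² / 180 Ω = 76.05 W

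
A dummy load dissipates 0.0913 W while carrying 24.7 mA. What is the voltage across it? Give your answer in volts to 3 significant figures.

3.70 V

Rearranging the power relation for the two known quantities gives V = P / I.
V = 0.0913 / 0.02470 = 3.696 V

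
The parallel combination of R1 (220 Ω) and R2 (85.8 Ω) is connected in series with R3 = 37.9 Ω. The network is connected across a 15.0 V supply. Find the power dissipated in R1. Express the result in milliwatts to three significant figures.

First find R_p for the parallel pair, then treat R_p + R3 as a series loop.
R_p = (220×85.8)/(220+85.8) = 61.73 Ω
R_total = R_p + 37.9 = 61.73 + 37.9 = 99.63 Ω
I = V / R_total = 15.0 / 99.63 = 0.1506 A
Voltage across the parallel pair: V_p = I × R_p = 0.1506 × 61.73 = 9.294 V
R1 sits across V_p; its power is V_p²/R.
P_R1 = (9.294)² / 220 = 0.3926 W

393 mW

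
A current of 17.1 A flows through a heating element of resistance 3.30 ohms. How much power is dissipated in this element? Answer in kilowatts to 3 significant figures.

0.965 kW

The current through and the resistance of the element are both given; use P = I²R.
P = (17.10 A)² × 3.30 Ω = 965.0 W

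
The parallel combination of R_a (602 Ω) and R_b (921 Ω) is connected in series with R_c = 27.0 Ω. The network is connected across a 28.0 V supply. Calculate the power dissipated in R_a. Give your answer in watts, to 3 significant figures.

Collapse the R_a‖R_b pair into one equivalent R_p; then R_p and R_c form a series string.
R_p = (602×921)/(602+921) = 364.0 Ω
R_total = R_p + 27.0 = 364.0 + 27.0 = 391.0 Ω
I = V / R_total = 28.0 / 391.0 = 0.07160 A
Voltage across the parallel pair: V_p = I × R_p = 0.07160 × 364.0 = 26.07 V
R_a sits across V_p; its power is V_p²/R.
P_R_a = (26.07)² / 602 = 1.129 W

1.13 W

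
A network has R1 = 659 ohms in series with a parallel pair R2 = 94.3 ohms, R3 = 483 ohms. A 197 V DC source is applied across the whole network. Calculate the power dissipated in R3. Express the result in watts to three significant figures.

0.919 W

Replace R2 and R3 with their parallel equivalent so the circuit becomes R1 in series with R_p.
R_p = (94.3×483)/(94.3+483) = 78.90 Ω
R_total = 659 + 78.90 = 737.9 Ω
I = V / R_total = 197 / 737.9 = 0.2670 A
Voltage across the parallel pair: V_p = I × R_p = 0.2670 × 78.90 = 21.06 V
R3 is across V_p, so use P = V²/R for that branch.
P_R3 = (21.06)² / 483 = 0.9186 W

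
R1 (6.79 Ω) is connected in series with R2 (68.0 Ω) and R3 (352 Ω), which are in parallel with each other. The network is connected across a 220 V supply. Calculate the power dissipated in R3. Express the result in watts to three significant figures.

Replace R2 and R3 with their parallel equivalent so the circuit becomes R1 in series with R_p.
R_p = (68.0×352)/(68.0+352) = 56.99 Ω
R_total = 6.79 + 56.99 = 63.78 Ω
I = V / R_total = 220 / 63.78 = 3.449 A
Voltage across the parallel pair: V_p = I × R_p = 3.449 × 56.99 = 196.6 V
With V_p across R3, its power is V_p²/R3.
P_R3 = (196.6)² / 352 = 109.8 W

110 W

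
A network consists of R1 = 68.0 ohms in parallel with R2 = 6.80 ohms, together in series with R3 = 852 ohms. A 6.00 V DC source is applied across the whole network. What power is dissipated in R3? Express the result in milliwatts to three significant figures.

41.6 mW

Combine R1 and R2 into their parallel equivalent first, reducing the network to two series resistors.
R_p = (68.0×6.80)/(68.0+6.80) = 6.182 Ω
R_total = R_p + 852 = 6.182 + 852 = 858.2 Ω
I = V / R_total = 6.00 / 858.2 = 0.006992 A
All the supply current flows through R3; use P = I²R3.
P_R3 = (0.006992)² × 852 = 0.04165 W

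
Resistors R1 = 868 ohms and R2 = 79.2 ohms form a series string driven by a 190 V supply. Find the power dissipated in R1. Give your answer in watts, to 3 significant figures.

The current is common to all series resistors; compute it, then apply P = I²R for the target.
R_total = 868 + 79.2 = 947.2 Ω
I = V / R_total = 190 / 947.2 = 0.2006 A
P_R1 = I² × R1 = (0.2006)² × 868 = 34.93 W

34.9 W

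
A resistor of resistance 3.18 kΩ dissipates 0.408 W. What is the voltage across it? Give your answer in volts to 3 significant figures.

36.0 V

Rearranging the power relation for the two known quantities gives V = √(P R).
V = √(0.408 × 3180) = 36.02 V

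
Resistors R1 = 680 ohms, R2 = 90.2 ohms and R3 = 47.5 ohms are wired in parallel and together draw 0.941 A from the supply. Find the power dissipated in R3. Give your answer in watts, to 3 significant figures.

16.5 W

We need the common branch voltage; get it from I_total × R_eq, then P = V²/R for the branch.
1/R_eq = 1/680 + 1/90.2 + 1/47.5 ⇒ R_eq = 29.75 Ω
V = I_total × R_eq = 0.9410 × 29.75 = 28.00 V
P_R3 = V² / R3 = (28.00)² / 47.5 = 16.50 W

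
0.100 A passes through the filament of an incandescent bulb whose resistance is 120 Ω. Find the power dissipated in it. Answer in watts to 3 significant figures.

Current and resistance are given, so P = I²R is the direct form.
P = (0.1000 A)² × 120 Ω = 1.200 W

1.20 W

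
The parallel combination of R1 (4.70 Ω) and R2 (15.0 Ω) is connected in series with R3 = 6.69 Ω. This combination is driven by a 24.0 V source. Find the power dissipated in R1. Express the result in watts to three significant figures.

Combine R1 and R2 into their parallel equivalent first, reducing the network to two series resistors.
R_p = (4.70×15.0)/(4.70+15.0) = 3.579 Ω
R_total = R_p + 6.69 = 3.579 + 6.69 = 10.27 Ω
I = V / R_total = 24.0 / 10.27 = 2.337 A
Voltage across the parallel pair: V_p = I × R_p = 2.337 × 3.579 = 8.364 V
R1 sits across V_p; its power is V_p²/R.
P_R1 = (8.364)² / 4.70 = 14.88 W

14.9 W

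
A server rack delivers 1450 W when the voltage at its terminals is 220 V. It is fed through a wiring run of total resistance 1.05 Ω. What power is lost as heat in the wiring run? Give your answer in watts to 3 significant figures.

The wiring run is a series resistance carrying the load current; its dissipation is I²R_line.
I = P / V = 1450 / 220 = 6.591 A through the wiring run.
P_line = I² R_line = (6.591)² × 1.05 = 45.61 W

45.6 W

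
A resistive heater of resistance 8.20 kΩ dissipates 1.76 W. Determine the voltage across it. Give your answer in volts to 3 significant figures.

120 V

Rearranging the power relation for the two known quantities gives V = √(P R).
V = √(1.76 × 8200) = 120.1 V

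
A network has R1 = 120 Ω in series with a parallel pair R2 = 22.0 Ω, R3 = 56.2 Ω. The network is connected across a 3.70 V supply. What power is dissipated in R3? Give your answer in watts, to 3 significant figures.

0.00330 W

Reduce the parallel pair to R_p first; the network is then a simple series string.
R_p = (22.0×56.2)/(22.0+56.2) = 15.81 Ω
R_total = 120 + 15.81 = 135.8 Ω
I = V / R_total = 3.70 / 135.8 = 0.02724 A
Voltage across the parallel pair: V_p = I × R_p = 0.02724 × 15.81 = 0.4307 V
With V_p across R3, its power is V_p²/R3.
P_R3 = (0.4307)² / 56.2 = 0.003301 W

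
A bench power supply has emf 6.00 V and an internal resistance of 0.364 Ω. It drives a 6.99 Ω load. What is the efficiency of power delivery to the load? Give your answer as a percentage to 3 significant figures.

95.1 %

Efficiency is P_load / P_total. With a series r and R sharing the same I, P = I²R for each, so η = R/(R+r).
η = R / (R + r) = 6.99 / (6.99 + 0.364) = 0.9505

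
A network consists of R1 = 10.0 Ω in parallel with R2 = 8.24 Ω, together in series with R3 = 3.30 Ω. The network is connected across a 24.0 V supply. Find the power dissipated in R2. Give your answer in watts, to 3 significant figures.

Combine R1 and R2 into their parallel equivalent first, reducing the network to two series resistors.
R_p = (10.0×8.24)/(10.0+8.24) = 4.518 Ω
R_total = R_p + 3.30 = 4.518 + 3.30 = 7.818 Ω
I = V / R_total = 24.0 / 7.818 = 3.070 A
Voltage across the parallel pair: V_p = I × R_p = 3.070 × 4.518 = 13.87 V
Use P = V²/R for R2 with V = V_p.
P_R2 = (13.87)² / 8.24 = 23.34 W

23.3 W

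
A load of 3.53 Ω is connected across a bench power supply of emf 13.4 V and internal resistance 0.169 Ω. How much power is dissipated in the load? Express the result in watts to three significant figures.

46.3 W

Load and internal resistance form a series loop — compute the loop current, then the load power via I²R.
I = ε / (r + R) = 13.4 / (0.169 + 3.53) = 3.623 A
P_load = I² R = (3.623)² × 3.53 = 46.33 W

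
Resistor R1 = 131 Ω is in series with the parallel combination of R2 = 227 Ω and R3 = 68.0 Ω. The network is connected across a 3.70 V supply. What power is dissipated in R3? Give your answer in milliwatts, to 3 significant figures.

16.4 mW

Reduce the parallel pair to R_p first; the network is then a simple series string.
R_p = (227×68.0)/(227+68.0) = 52.33 Ω
R_total = 131 + 52.33 = 183.3 Ω
I = V / R_total = 3.70 / 183.3 = 0.02018 A
Voltage across the parallel pair: V_p = I × R_p = 0.02018 × 52.33 = 1.056 V
R3 is across V_p, so use P = V²/R for that branch.
P_R3 = (1.056)² / 68.0 = 0.01640 W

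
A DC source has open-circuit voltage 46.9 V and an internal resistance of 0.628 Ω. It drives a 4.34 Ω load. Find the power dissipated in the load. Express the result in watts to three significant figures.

With r and R in series, I = ε/(r+R); the load dissipates I²R.
I = ε / (r + R) = 46.9 / (0.628 + 4.34) = 9.440 A
P_load = I² R = (9.440)² × 4.34 = 386.8 W

387 W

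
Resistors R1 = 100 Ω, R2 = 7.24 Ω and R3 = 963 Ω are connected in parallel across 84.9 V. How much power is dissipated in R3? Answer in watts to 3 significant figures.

Parallel branches share the same voltage; P = V²/R gives the branch power in one step.
P_R3 = V² / R3 = (84.9)² / 963 Ω = 7.485 W

7.48 W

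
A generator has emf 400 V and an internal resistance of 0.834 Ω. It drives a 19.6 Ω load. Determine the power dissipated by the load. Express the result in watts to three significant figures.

Find the circuit current first, then P = I²R for the load (series elements share I).
I = ε / (r + R) = 400 / (0.834 + 19.6) = 19.58 A
P_load = I² R = (19.58)² × 19.6 = 7511 W

7510 W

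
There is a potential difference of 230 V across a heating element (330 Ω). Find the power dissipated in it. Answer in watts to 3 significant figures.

V and R are stated; P = V²/R avoids computing the current.
P = (230 V)² / 330 Ω = 160.3 W

160 W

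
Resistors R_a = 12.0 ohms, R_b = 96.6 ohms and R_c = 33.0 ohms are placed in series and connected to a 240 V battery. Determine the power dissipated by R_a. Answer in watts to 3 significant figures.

34.5 W

Since the resistors are in series they all carry the loop current I = V/R_total; the power in any one is I²R.
R_total = 12.0 + 96.6 + 33.0 = 141.6 Ω
I = V / R_total = 240 / 141.6 = 1.695 A
P_R_a = I² × R_a = (1.695)² × 12.0 = 34.47 W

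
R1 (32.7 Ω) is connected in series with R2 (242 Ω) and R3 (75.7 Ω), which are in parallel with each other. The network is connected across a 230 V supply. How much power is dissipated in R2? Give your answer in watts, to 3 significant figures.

Reduce the parallel pair to R_p first; the network is then a simple series string.
R_p = (242×75.7)/(242+75.7) = 57.66 Ω
R_total = 32.7 + 57.66 = 90.36 Ω
I = V / R_total = 230 / 90.36 = 2.545 A
Voltage across the parallel pair: V_p = I × R_p = 2.545 × 57.66 = 146.8 V
With V_p across R2, its power is V_p²/R2.
P_R2 = (146.8)² / 242 = 89.01 W

89.0 W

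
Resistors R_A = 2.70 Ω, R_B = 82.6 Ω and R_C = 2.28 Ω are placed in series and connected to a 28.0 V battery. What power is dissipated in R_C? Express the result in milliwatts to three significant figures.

Since the resistors are in series they all carry the loop current I = V/R_total; the power in any one is I²R.
R_total = 2.70 + 82.6 + 2.28 = 87.58 Ω
I = V / R_total = 28.0 / 87.58 = 0.3197 A
P_R_C = I² × R_C = (0.3197)² × 2.28 = 0.2330 W

233 mW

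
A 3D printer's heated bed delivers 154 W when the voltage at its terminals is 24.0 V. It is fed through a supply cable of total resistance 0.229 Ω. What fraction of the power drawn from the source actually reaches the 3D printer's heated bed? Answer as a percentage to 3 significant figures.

I = P / V = 154 / 24.0 = 6.417 A through the supply cable.
P_line = I² R_line = (6.417)² × 0.229 = 9.429 W
P_source = P_load + P_line = 154.0 + 9.429 = 163.4 W
η = P_load / P_source = 154.0 / 163.4 = 0.9423

94.2 %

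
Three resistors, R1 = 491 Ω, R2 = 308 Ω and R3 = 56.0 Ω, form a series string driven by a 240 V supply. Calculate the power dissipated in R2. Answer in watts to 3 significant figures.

24.3 W

Series elements share the same current, so find I first, then use P = I²R.
R_total = 491 + 308 + 56.0 = 855.0 Ω
I = V / R_total = 240 / 855.0 = 0.2807 A
P_R2 = I² × R2 = (0.2807)² × 308 = 24.27 W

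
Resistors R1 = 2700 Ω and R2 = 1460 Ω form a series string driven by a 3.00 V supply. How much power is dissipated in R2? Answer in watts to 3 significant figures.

The current is common to all series resistors; compute it, then apply P = I²R for the target.
R_total = 2700 + 1460 = 4160 Ω
I = V / R_total = 3.00 / 4160 = 0.0007212 A
P_R2 = I² × R2 = (0.0007212)² × 1460 = 0.0007593 W

0.000759 W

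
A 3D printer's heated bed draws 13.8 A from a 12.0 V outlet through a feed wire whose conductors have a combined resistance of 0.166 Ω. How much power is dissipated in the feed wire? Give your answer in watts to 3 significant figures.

The feed wire is a series resistance carrying the load current; its dissipation is I²R_line.
The feed wire carries the full 13.8 A.
P_line = I² R_line = (13.80)² × 0.166 = 31.61 W

31.6 W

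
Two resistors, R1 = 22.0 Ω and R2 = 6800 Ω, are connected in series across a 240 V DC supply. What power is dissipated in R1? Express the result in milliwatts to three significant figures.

27.2 mW

Every series element carries the same I. Get I from the total resistance, then P = I² × R1.
R_total = 22.0 + 6800 = 6822 Ω
I = V / R_total = 240 / 6822 = 0.03518 A
P_R1 = I² × R1 = (0.03518)² × 22.0 = 0.02723 W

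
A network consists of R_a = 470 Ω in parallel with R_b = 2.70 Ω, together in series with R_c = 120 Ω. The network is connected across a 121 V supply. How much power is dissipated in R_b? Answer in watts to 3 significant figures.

Reduce the parallel combination to a single R_p; the circuit then becomes R_p in series with the remaining resistor.
R_p = (470×2.70)/(470+2.70) = 2.685 Ω
R_total = R_p + 120 = 2.685 + 120 = 122.7 Ω
I = V / R_total = 121 / 122.7 = 0.9863 A
Voltage across the parallel pair: V_p = I × R_p = 0.9863 × 2.685 = 2.648 V
R_b sits across V_p; its power is V_p²/R.
P_R_b = (2.648)² / 2.70 = 2.596 W

2.60 W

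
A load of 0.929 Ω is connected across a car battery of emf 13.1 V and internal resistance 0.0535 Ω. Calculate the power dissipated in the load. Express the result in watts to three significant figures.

165 W

The internal resistance and the load are in series, so the same I flows through both; get I from ε/(r+R), then I²R for the load.
I = ε / (r + R) = 13.1 / (0.0535 + 0.929) = 13.33 A
P_load = I² R = (13.33)² × 0.929 = 165.2 W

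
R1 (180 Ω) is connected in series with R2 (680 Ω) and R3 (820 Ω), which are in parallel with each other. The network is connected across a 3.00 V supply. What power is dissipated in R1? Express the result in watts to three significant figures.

Collapse R2‖R3 to a single equivalent, reducing the network to two series elements.
R_p = (680×820)/(680+820) = 371.7 Ω
R_total = 180 + 371.7 = 551.7 Ω
I = V / R_total = 3.00 / 551.7 = 0.005437 A
All the current flows through R1; use P = I²R.
P_R1 = (0.005437)² × 180 = 0.005322 W

0.00532 W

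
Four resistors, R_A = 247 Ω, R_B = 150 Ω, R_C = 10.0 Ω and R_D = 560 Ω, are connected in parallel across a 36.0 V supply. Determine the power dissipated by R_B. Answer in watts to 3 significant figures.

8.64 W

Parallel branches share the same voltage; P = V²/R gives the branch power in one step.
P_R_B = V² / R_B = (36.0)² / 150 Ω = 8.640 W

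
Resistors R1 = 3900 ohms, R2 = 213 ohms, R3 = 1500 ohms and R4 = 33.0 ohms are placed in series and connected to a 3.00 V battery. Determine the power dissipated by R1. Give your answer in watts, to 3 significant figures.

The current is common to all series resistors; compute it, then apply P = I²R for the target.
R_total = 3900 + 213 + 1500 + 33.0 = 5646 Ω
I = V / R_total = 3.00 / 5646 = 0.0005313 A
P_R1 = I² × R1 = (0.0005313)² × 3900 = 0.001101 W

0.00110 W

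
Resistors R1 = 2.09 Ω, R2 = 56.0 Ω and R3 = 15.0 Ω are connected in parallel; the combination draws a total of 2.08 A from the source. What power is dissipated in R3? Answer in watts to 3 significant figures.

The branches share the same voltage, but only the total current is given — find V from the equivalent resistance first.
1/R_eq = 1/2.09 + 1/56.0 + 1/15.0 ⇒ R_eq = 1.776 Ω
V = I_total × R_eq = 2.080 × 1.776 = 3.695 V
P_R3 = V² / R3 = (3.695)² / 15.0 = 0.9100 W

0.910 W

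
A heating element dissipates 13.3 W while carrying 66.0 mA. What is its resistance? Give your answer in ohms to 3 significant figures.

Rearranging the power relation for the two known quantities gives R = P / I².
R = 13.3 / (0.06600)² = 3053 Ω

3050 Ω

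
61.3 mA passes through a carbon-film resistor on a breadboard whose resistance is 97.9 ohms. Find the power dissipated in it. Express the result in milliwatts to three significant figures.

368 mW

Current and resistance are given, so P = I²R is the direct form.
P = (0.06130 A)² × 97.9 Ω = 0.3679 W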